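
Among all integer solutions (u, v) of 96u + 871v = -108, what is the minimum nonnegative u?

761

gcd(871, 96):
  871 = 9*96 + 7
  96 = 13*7 + 5
  7 = 1*5 + 2
  5 = 2*2 + 1
  2 = 2*1
so gcd(871, 96) = 1.
1 divides -108, so solutions exist.
Back-substitute for Bézout coefficients:
  1 = 5 - 2*2
  ... = 96*(372) + 871*(-41)
Scale by -108/1 = -108: (u₀, v₀) = (-40176, 4428).
General solution: u = -40176 + 871t, v = 4428 - 96t for integer t.
u ≥ 0: smallest is -40176 mod 871 = 761 (at t = 47), with v = -84.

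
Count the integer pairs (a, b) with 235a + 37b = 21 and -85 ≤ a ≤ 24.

gcd(235, 37) = 1  (235 = 6×37 + 13, 37 = 2×13 + 11, 13 = 1×11 + 2, 11 = 5×2 + 1, 2 = 2×1).
Back-substituting, 235×(-17) + 37×(108) = 1.
Scale by 21: particular solution (-357, 2268); reduce a mod 37: (13, -82).
General solution: a = 13 + 37t, b = -82 - 235t for integer t.
-85 ≤ 13 + 37t ≤ 24 gives t ∈ [-2, 0], which is 3 values.

3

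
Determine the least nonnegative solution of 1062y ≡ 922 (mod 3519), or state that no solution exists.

gcd(3519, 1062) = 9  (3519 = 3×1062 + 333, 1062 = 3×333 + 63, 333 = 5×63 + 18, 63 = 3×18 + 9, 18 = 2×9).
9 does not divide 922, so the congruence has no solution.

no solution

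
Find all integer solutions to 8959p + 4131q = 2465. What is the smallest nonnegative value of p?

128

gcd(8959, 4131):
  8959 = 2×4131 + 697
  4131 = 5×697 + 646
  697 = 1×646 + 51
  646 = 12×51 + 34
  51 = 1×34 + 17
  34 = 2×17
so gcd(8959, 4131) = 17.
17 divides 2465, so solutions exist.
Back-substitute for Bézout coefficients:
  17 = 51 - 1×34
  ... = 8959×(83) + 4131×(-180)
Scale by 2465/17 = 145: (p₀, q₀) = (12035, -26100).
General solution: p = 12035 + 243t, q = -26100 - 527t for integer t.
p ≥ 0: smallest is 12035 mod 243 = 128 (at t = -49), with q = -277.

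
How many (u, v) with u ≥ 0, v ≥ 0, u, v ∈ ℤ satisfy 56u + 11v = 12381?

gcd(56, 11):
  56 = 5*11 + 1
  11 = 11*1
so gcd(56, 11) = 1.
Back-substitute for Bézout coefficients:
  1 = 56 - 5*11
  ... = 56*(1) + 11*(-5)
Scale by 12381: one solution is (12381, -61905). Reduce u mod 11: (6, 1095).
General: u = 6 + 11t, v = 1095 - 56t.
u ≥ 0 ⇒ t ≥ 0; v ≥ 0 ⇒ t ≤ 19. So t ∈ [0, 19]: 20 solutions.

20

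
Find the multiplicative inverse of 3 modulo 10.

7

gcd(10, 3):
  10 = 3×3 + 1
  3 = 3×1
so gcd(10, 3) = 1.
Back-substitute for Bézout coefficients:
  1 = 10 - 3×3
  ... = 3×(-3) + 10×(1)
So 3×-3 ≡ 1 (mod 10), and -3 mod 10 = 7.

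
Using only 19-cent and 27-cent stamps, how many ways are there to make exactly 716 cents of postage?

2

Need nonnegative integers with 19j + 27k = 716.
gcd(19, 27) = 1, and 19·(10) + 27·(-7) = 1.
So (j₀, k₀) = (7160, -5012); general j = 7160 + 27t, k = -5012 - 19t.
j ≥ 0 ⇒ t ≥ -265; k ≥ 0 ⇒ t ≤ -264. That's 2 values of t.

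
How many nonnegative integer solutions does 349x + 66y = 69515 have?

gcd(349, 66):
  349 = 5*66 + 19
  66 = 3*19 + 9
  19 = 2*9 + 1
  9 = 9*1
so gcd(349, 66) = 1.
Back-substitute for Bézout coefficients:
  1 = 19 - 2*9
  ... = 349*(7) + 66*(-37)
Scale by 69515: one solution is (486605, -2572055). Reduce x mod 66: (53, 773).
General: x = 53 + 66t, y = 773 - 349t.
x ≥ 0 ⇒ t ≥ 0; y ≥ 0 ⇒ t ≤ 2. So t ∈ [0, 2]: 3 solutions.

3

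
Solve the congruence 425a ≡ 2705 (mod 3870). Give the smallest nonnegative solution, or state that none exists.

61

gcd(3870, 425) = 5  (3870 = 9*425 + 45, 425 = 9*45 + 20, 45 = 2*20 + 5, 20 = 4*5).
5 divides 2705, so solutions exist.
Back-substituting, 425*(-173) + 3870*(19) = 5.
So 425*(-173) ≡ 5 (mod 3870); multiply by 541: a ≡ -93593 (mod 774).
Smallest nonnegative: a = -93593 mod 774 = 61.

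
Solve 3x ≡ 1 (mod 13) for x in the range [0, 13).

gcd(13, 3) = 1.
By Bézout, 3·(-4) + 13·(1) = 1.
So 3·-4 ≡ 1 (mod 13), and -4 mod 13 = 9.

9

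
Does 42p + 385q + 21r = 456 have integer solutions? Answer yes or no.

no

gcd(385, 42) = 7  (385 = 9×42 + 7, 42 = 6×7).
gcd(7, 21) = 7.
7 does not divide 456 (remainder 1), so no integer solutions.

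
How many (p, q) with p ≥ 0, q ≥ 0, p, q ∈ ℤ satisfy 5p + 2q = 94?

gcd(5, 2) = 1.
By Bézout, 5×(1) + 2×(-2) = 1.
One solution: (0, 47).
General: p = 0 + 2t, q = 47 - 5t.
p ≥ 0 ⇒ t ≥ 0; q ≥ 0 ⇒ t ≤ 9. So t ∈ [0, 9]: 10 solutions.

10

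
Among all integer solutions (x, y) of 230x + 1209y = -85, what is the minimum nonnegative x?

gcd(1209, 230) = 1  (1209 = 5*230 + 59, 230 = 3*59 + 53, 59 = 1*53 + 6, 53 = 8*6 + 5, 6 = 1*5 + 1, 5 = 5*1).
1 divides -85, so solutions exist.
Back-substituting, 230*(-205) + 1209*(39) = 1.
Scale by -85/1 = -85: (x₀, y₀) = (17425, -3315).
General solution: x = 17425 + 1209t, y = -3315 - 230t for integer t.
x ≥ 0: smallest is 17425 mod 1209 = 499 (at t = -14), with y = -95.

499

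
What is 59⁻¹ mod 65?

54

gcd(65, 59) = 1  (65 = 1*59 + 6, 59 = 9*6 + 5, 6 = 1*5 + 1, 5 = 5*1).
Back-substituting, 59*(-11) + 65*(10) = 1.
So 59*-11 ≡ 1 (mod 65), and -11 mod 65 = 54.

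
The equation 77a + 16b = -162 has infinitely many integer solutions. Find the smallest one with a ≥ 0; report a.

6

gcd(77, 16) = 1.
1 divides -162, so solutions exist.
By Bézout, 77×(5) + 16×(-24) = 1.
Scale by -162/1 = -162: (a₀, b₀) = (-810, 3888).
General solution: a = -810 + 16t, b = 3888 - 77t for integer t.
a ≥ 0: smallest is -810 mod 16 = 6 (at t = 51), with b = -39.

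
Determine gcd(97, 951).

1

gcd(951, 97):
  951 = 9*97 + 78
  97 = 1*78 + 19
  78 = 4*19 + 2
  19 = 9*2 + 1
  2 = 2*1
so gcd(951, 97) = 1.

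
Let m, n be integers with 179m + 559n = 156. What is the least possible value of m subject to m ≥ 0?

gcd(559, 179):
  559 = 3·179 + 22
  179 = 8·22 + 3
  22 = 7·3 + 1
  3 = 3·1
so gcd(559, 179) = 1.
1 divides 156, so solutions exist.
Back-substitute for Bézout coefficients:
  1 = 22 - 7·3
  ... = 179·(-178) + 559·(57)
Scale by 156/1 = 156: (m₀, n₀) = (-27768, 8892).
General solution: m = -27768 + 559t, n = 8892 - 179t for integer t.
m ≥ 0: smallest is -27768 mod 559 = 182 (at t = 50), with n = -58.

182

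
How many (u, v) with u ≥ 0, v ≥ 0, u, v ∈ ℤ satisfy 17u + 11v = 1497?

8

gcd(17, 11) = 1  (17 = 1×11 + 6, 11 = 1×6 + 5, 6 = 1×5 + 1, 5 = 5×1).
Back-substituting, 17×(2) + 11×(-3) = 1.
Scale by 1497: one solution is (2994, -4491). Reduce u mod 11: (2, 133).
General: u = 2 + 11t, v = 133 - 17t.
u ≥ 0 ⇒ t ≥ 0; v ≥ 0 ⇒ t ≤ 7. So t ∈ [0, 7]: 8 solutions.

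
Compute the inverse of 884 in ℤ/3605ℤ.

2769

gcd(3605, 884) = 1.
By Bézout, 884*(-836) + 3605*(205) = 1.
So 884*-836 ≡ 1 (mod 3605), and -836 mod 3605 = 2769.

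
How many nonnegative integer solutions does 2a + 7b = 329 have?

gcd(7, 2) = 1.
By Bézout, 2·(-3) + 7·(1) = 1.
One solution: (0, 47).
General: a = 0 + 7t, b = 47 - 2t.
a ≥ 0 ⇒ t ≥ 0; b ≥ 0 ⇒ t ≤ 23. So t ∈ [0, 23]: 24 solutions.

24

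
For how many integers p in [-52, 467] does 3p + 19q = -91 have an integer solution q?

gcd(19, 3):
  19 = 6×3 + 1
  3 = 3×1
so gcd(19, 3) = 1.
Back-substitute for Bézout coefficients:
  1 = 19 - 6×3
  ... = 3×(-6) + 19×(1)
Scale by -91: particular solution (546, -91); reduce p mod 19: (14, -7).
General solution: p = 14 + 19t, q = -7 - 3t for integer t.
-52 ≤ 14 + 19t ≤ 467 gives t ∈ [-3, 23], which is 27 values.

27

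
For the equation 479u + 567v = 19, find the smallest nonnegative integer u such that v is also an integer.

32

gcd(567, 479) = 1  (567 = 1×479 + 88, 479 = 5×88 + 39, 88 = 2×39 + 10, 39 = 3×10 + 9, 10 = 1×9 + 1, 9 = 9×1).
1 divides 19, so solutions exist.
Back-substituting, 479×(-58) + 567×(49) = 1.
Scale by 19/1 = 19: (u₀, v₀) = (-1102, 931).
General solution: u = -1102 + 567t, v = 931 - 479t for integer t.
u ≥ 0: smallest is -1102 mod 567 = 32 (at t = 2), with v = -27.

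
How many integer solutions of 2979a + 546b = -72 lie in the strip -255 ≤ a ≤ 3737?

22

gcd(2979, 546) = 3.
By Bézout, 2979·(-57) + 546·(311) = 3.
Particular solution: (94, -513).
General solution: a = 94 + 182t, b = -513 - 993t for integer t.
-255 ≤ 94 + 182t ≤ 3737 gives t ∈ [-1, 20], which is 22 values.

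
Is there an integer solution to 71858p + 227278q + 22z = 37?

gcd(227278, 71858):
  227278 = 3·71858 + 11704
  71858 = 6·11704 + 1634
  11704 = 7·1634 + 266
  1634 = 6·266 + 38
  266 = 7·38
so gcd(227278, 71858) = 38.
gcd(38, 22) = 2.
2 does not divide 37 (remainder 1), so no integer solutions.

no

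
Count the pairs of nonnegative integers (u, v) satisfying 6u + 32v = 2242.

23

gcd(32, 6):
  32 = 5×6 + 2
  6 = 3×2
so gcd(32, 6) = 2.
Back-substitute for Bézout coefficients:
  2 = 32 - 5×6
  ... = 6×(-5) + 32×(1)
Scale by 1121: one solution is (-5605, 1121). Reduce u mod 16: (11, 68).
General: u = 11 + 16t, v = 68 - 3t.
u ≥ 0 ⇒ t ≥ 0; v ≥ 0 ⇒ t ≤ 22. So t ∈ [0, 22]: 23 solutions.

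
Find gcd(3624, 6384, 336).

24

gcd(6384, 3624) = 24  (6384 = 1*3624 + 2760, 3624 = 1*2760 + 864, 2760 = 3*864 + 168, 864 = 5*168 + 24, 168 = 7*24).
gcd(24, 336) = 24.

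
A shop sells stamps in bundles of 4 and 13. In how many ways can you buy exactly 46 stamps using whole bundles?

Need nonnegative integers with 4j + 13k = 46.
gcd(4, 13) = 1, and 4·(-3) + 13·(1) = 1.
So (j₀, k₀) = (-138, 46); general j = -138 + 13t, k = 46 - 4t.
j ≥ 0 ⇒ t ≥ 11; k ≥ 0 ⇒ t ≤ 11. That's 1 value of t.

1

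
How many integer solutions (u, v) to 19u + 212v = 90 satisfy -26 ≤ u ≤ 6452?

30

gcd(212, 19) = 1  (212 = 11·19 + 3, 19 = 6·3 + 1, 3 = 3·1).
Back-substituting, 19·(67) + 212·(-6) = 1.
Scale by 90: particular solution (6030, -540); reduce u mod 212: (94, -8).
General solution: u = 94 + 212t, v = -8 - 19t for integer t.
-26 ≤ 94 + 212t ≤ 6452 gives t ∈ [0, 29], which is 30 values.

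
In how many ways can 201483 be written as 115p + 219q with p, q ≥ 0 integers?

8

gcd(219, 115) = 1  (219 = 1·115 + 104, 115 = 1·104 + 11, 104 = 9·11 + 5, 11 = 2·5 + 1, 5 = 5·1).
Back-substituting, 115·(40) + 219·(-21) = 1.
Scale by 201483: one solution is (8059320, -4231143). Reduce p mod 219: (120, 857).
General: p = 120 + 219t, q = 857 - 115t.
p ≥ 0 ⇒ t ≥ 0; q ≥ 0 ⇒ t ≤ 7. So t ∈ [0, 7]: 8 solutions.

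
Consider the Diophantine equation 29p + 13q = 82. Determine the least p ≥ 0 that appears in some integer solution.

10

gcd(29, 13):
  29 = 2·13 + 3
  13 = 4·3 + 1
  3 = 3·1
so gcd(29, 13) = 1.
1 divides 82, so solutions exist.
Back-substitute for Bézout coefficients:
  1 = 13 - 4·3
  ... = 29·(-4) + 13·(9)
Scale by 82/1 = 82: (p₀, q₀) = (-328, 738).
General solution: p = -328 + 13t, q = 738 - 29t for integer t.
p ≥ 0: smallest is -328 mod 13 = 10 (at t = 26), with q = -16.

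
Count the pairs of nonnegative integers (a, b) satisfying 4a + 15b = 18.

gcd(15, 4):
  15 = 3×4 + 3
  4 = 1×3 + 1
  3 = 3×1
so gcd(15, 4) = 1.
Back-substitute for Bézout coefficients:
  1 = 4 - 1×3
  ... = 4×(4) + 15×(-1)
Scale by 18: one solution is (72, -18). Reduce a mod 15: (12, -2).
General: a = 12 + 15t, b = -2 - 4t.
a ≥ 0 ⇒ t ≥ 0; b ≥ 0 ⇒ t ≤ -1. So t ∈ [0, -1]: 0 solutions.

0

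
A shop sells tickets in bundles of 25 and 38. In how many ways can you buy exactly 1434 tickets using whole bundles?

1

Need nonnegative integers with 25j + 38k = 1434.
gcd(25, 38) = 1, and 25·(-3) + 38·(2) = 1.
So (j₀, k₀) = (-4302, 2868); general j = -4302 + 38t, k = 2868 - 25t.
j ≥ 0 ⇒ t ≥ 114; k ≥ 0 ⇒ t ≤ 114. That's 1 value of t.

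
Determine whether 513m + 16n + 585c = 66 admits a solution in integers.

gcd(513, 16):
  513 = 32*16 + 1
  16 = 16*1
so gcd(513, 16) = 1.
gcd(1, 585) = 1.
1 divides 66, so integer solutions exist.

yes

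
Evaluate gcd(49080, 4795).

gcd(49080, 4795):
  49080 = 10·4795 + 1130
  4795 = 4·1130 + 275
  1130 = 4·275 + 30
  275 = 9·30 + 5
  30 = 6·5
so gcd(49080, 4795) = 5.

5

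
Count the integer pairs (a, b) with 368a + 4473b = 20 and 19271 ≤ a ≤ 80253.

gcd(4473, 368):
  4473 = 12·368 + 57
  368 = 6·57 + 26
  57 = 2·26 + 5
  26 = 5·5 + 1
  5 = 5·1
so gcd(4473, 368) = 1.
Back-substitute for Bézout coefficients:
  1 = 26 - 5·5
  ... = 368·(863) + 4473·(-71)
Scale by 20: particular solution (17260, -1420); reduce a mod 4473: (3841, -316).
General solution: a = 3841 + 4473t, b = -316 - 368t for integer t.
19271 ≤ 3841 + 4473t ≤ 80253 gives t ∈ [4, 17], which is 14 values.

14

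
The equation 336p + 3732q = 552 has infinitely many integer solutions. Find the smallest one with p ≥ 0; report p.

246

gcd(3732, 336):
  3732 = 11·336 + 36
  336 = 9·36 + 12
  36 = 3·12
so gcd(3732, 336) = 12.
12 divides 552, so solutions exist.
Back-substitute for Bézout coefficients:
  12 = 336 - 9·36
  ... = 336·(100) + 3732·(-9)
Scale by 552/12 = 46: (p₀, q₀) = (4600, -414).
General solution: p = 4600 + 311t, q = -414 - 28t for integer t.
p ≥ 0: smallest is 4600 mod 311 = 246 (at t = -14), with q = -22.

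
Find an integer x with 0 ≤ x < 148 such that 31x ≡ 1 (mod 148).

gcd(148, 31) = 1  (148 = 4·31 + 24, 31 = 1·24 + 7, 24 = 3·7 + 3, 7 = 2·3 + 1, 3 = 3·1).
Back-substituting, 31·(43) + 148·(-9) = 1.
So 31·43 ≡ 1 (mod 148), and 43 mod 148 = 43.

43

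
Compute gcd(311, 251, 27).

1

gcd(311, 251) = 1.
gcd(1, 27) = 1.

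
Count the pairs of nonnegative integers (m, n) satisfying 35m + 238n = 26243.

22

gcd(238, 35) = 7  (238 = 6*35 + 28, 35 = 1*28 + 7, 28 = 4*7).
Back-substituting, 35*(7) + 238*(-1) = 7.
Scale by 3749: one solution is (26243, -3749). Reduce m mod 34: (29, 106).
General: m = 29 + 34t, n = 106 - 5t.
m ≥ 0 ⇒ t ≥ 0; n ≥ 0 ⇒ t ≤ 21. So t ∈ [0, 21]: 22 solutions.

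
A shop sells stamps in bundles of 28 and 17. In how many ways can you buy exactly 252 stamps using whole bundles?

Need nonnegative integers with 28j + 17k = 252.
gcd(28, 17) = 1, and 28·(-3) + 17·(5) = 1.
So (j₀, k₀) = (-756, 1260); general j = -756 + 17t, k = 1260 - 28t.
j ≥ 0 ⇒ t ≥ 45; k ≥ 0 ⇒ t ≤ 45. That's 1 value of t.

1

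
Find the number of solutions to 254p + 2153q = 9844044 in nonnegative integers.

gcd(2153, 254) = 1  (2153 = 8×254 + 121, 254 = 2×121 + 12, 121 = 10×12 + 1, 12 = 12×1).
Back-substituting, 254×(-178) + 2153×(21) = 1.
Scale by 9844044: one solution is (-1752239832, 206724924). Reduce p mod 2153: (748, 4484).
General: p = 748 + 2153t, q = 4484 - 254t.
p ≥ 0 ⇒ t ≥ 0; q ≥ 0 ⇒ t ≤ 17. So t ∈ [0, 17]: 18 solutions.

18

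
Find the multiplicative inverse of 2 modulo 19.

gcd(19, 2):
  19 = 9×2 + 1
  2 = 2×1
so gcd(19, 2) = 1.
Back-substitute for Bézout coefficients:
  1 = 19 - 9×2
  ... = 2×(-9) + 19×(1)
So 2×-9 ≡ 1 (mod 19), and -9 mod 19 = 10.

10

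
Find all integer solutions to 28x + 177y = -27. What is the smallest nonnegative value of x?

18

gcd(177, 28) = 1.
1 divides -27, so solutions exist.
By Bézout, 28×(19) + 177×(-3) = 1.
Scale by -27/1 = -27: (x₀, y₀) = (-513, 81).
General solution: x = -513 + 177t, y = 81 - 28t for integer t.
x ≥ 0: smallest is -513 mod 177 = 18 (at t = 3), with y = -3.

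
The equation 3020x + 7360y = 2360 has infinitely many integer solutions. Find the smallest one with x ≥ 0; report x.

186

gcd(7360, 3020):
  7360 = 2*3020 + 1320
  3020 = 2*1320 + 380
  1320 = 3*380 + 180
  380 = 2*180 + 20
  180 = 9*20
so gcd(7360, 3020) = 20.
20 divides 2360, so solutions exist.
Back-substitute for Bézout coefficients:
  20 = 380 - 2*180
  ... = 3020*(39) + 7360*(-16)
Scale by 2360/20 = 118: (x₀, y₀) = (4602, -1888).
General solution: x = 4602 + 368t, y = -1888 - 151t for integer t.
x ≥ 0: smallest is 4602 mod 368 = 186 (at t = -12), with y = -76.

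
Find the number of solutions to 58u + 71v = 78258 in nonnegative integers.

gcd(71, 58) = 1  (71 = 1·58 + 13, 58 = 4·13 + 6, 13 = 2·6 + 1, 6 = 6·1).
Back-substituting, 58·(-11) + 71·(9) = 1.
Scale by 78258: one solution is (-860838, 704322). Reduce u mod 71: (37, 1072).
General: u = 37 + 71t, v = 1072 - 58t.
u ≥ 0 ⇒ t ≥ 0; v ≥ 0 ⇒ t ≤ 18. So t ∈ [0, 18]: 19 solutions.

19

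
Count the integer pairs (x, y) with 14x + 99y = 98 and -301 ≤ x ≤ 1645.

gcd(99, 14) = 1  (99 = 7·14 + 1, 14 = 14·1).
Back-substituting, 14·(-7) + 99·(1) = 1.
Scale by 98: particular solution (-686, 98); reduce x mod 99: (7, 0).
General solution: x = 7 + 99t, y = 0 - 14t for integer t.
-301 ≤ 7 + 99t ≤ 1645 gives t ∈ [-3, 16], which is 20 values.

20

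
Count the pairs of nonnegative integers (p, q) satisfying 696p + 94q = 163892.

5

gcd(696, 94):
  696 = 7×94 + 38
  94 = 2×38 + 18
  38 = 2×18 + 2
  18 = 9×2
so gcd(696, 94) = 2.
Back-substitute for Bézout coefficients:
  2 = 38 - 2×18
  ... = 696×(5) + 94×(-37)
Scale by 81946: one solution is (409730, -3032002). Reduce p mod 47: (31, 1514).
General: p = 31 + 47t, q = 1514 - 348t.
p ≥ 0 ⇒ t ≥ 0; q ≥ 0 ⇒ t ≤ 4. So t ∈ [0, 4]: 5 solutions.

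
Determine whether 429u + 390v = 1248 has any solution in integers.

yes

gcd(429, 390) = 39.
39 divides 1248, so integer solutions exist.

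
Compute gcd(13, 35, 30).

gcd(35, 13):
  35 = 2·13 + 9
  13 = 1·9 + 4
  9 = 2·4 + 1
  4 = 4·1
so gcd(35, 13) = 1.
gcd(1, 30) = 1.

1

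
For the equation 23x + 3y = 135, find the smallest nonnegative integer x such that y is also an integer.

0

gcd(23, 3) = 1  (23 = 7×3 + 2, 3 = 1×2 + 1, 2 = 2×1).
1 divides 135, so solutions exist.
Back-substituting, 23×(-1) + 3×(8) = 1.
Scale by 135/1 = 135: (x₀, y₀) = (-135, 1080).
General solution: x = -135 + 3t, y = 1080 - 23t for integer t.
x ≥ 0: smallest is -135 mod 3 = 0 (at t = 45), with y = 45.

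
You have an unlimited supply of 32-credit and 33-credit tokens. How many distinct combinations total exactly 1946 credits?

Need nonnegative integers with 32j + 33k = 1946.
gcd(32, 33) = 1, and 32·(-1) + 33·(1) = 1.
So (j₀, k₀) = (-1946, 1946); general j = -1946 + 33t, k = 1946 - 32t.
j ≥ 0 ⇒ t ≥ 59; k ≥ 0 ⇒ t ≤ 60. That's 2 values of t.

2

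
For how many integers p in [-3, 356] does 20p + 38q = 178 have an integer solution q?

19

gcd(38, 20):
  38 = 1·20 + 18
  20 = 1·18 + 2
  18 = 9·2
so gcd(38, 20) = 2.
Back-substitute for Bézout coefficients:
  2 = 20 - 1·18
  ... = 20·(2) + 38·(-1)
Scale by 89: particular solution (178, -89); reduce p mod 19: (7, 1).
General solution: p = 7 + 19t, q = 1 - 10t for integer t.
-3 ≤ 7 + 19t ≤ 356 gives t ∈ [0, 18], which is 19 values.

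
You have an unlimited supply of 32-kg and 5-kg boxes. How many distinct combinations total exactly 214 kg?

1

Need nonnegative integers with 32j + 5k = 214.
gcd(32, 5) = 1, and 32·(-2) + 5·(13) = 1.
So (j₀, k₀) = (-428, 2782); general j = -428 + 5t, k = 2782 - 32t.
j ≥ 0 ⇒ t ≥ 86; k ≥ 0 ⇒ t ≤ 86. That's 1 value of t.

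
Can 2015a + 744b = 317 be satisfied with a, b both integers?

gcd(2015, 744) = 31  (2015 = 2×744 + 527, 744 = 1×527 + 217, 527 = 2×217 + 93, 217 = 2×93 + 31, 93 = 3×31).
31 does not divide 317 (remainder 7), so no integer solutions.

no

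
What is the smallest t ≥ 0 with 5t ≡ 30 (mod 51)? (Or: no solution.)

6

gcd(51, 5) = 1  (51 = 10*5 + 1, 5 = 5*1).
1 divides 30, so solutions exist.
Back-substituting, 5*(-10) + 51*(1) = 1.
So 5*(-10) ≡ 1 (mod 51); multiply by 30: t ≡ -300 (mod 51).
Smallest nonnegative: t = -300 mod 51 = 6.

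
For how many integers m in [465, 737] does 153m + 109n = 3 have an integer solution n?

gcd(153, 109):
  153 = 1×109 + 44
  109 = 2×44 + 21
  44 = 2×21 + 2
  21 = 10×2 + 1
  2 = 2×1
so gcd(153, 109) = 1.
Back-substitute for Bézout coefficients:
  1 = 21 - 10×2
  ... = 153×(-52) + 109×(73)
Scale by 3: particular solution (-156, 219); reduce m mod 109: (62, -87).
General solution: m = 62 + 109t, n = -87 - 153t for integer t.
465 ≤ 62 + 109t ≤ 737 gives t ∈ [4, 6], which is 3 values.

3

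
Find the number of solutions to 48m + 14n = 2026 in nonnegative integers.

gcd(48, 14):
  48 = 3·14 + 6
  14 = 2·6 + 2
  6 = 3·2
so gcd(48, 14) = 2.
Back-substitute for Bézout coefficients:
  2 = 14 - 2·6
  ... = 48·(-2) + 14·(7)
Scale by 1013: one solution is (-2026, 7091). Reduce m mod 7: (4, 131).
General: m = 4 + 7t, n = 131 - 24t.
m ≥ 0 ⇒ t ≥ 0; n ≥ 0 ⇒ t ≤ 5. So t ∈ [0, 5]: 6 solutions.

6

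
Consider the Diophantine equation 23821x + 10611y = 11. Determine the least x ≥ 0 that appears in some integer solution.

gcd(23821, 10611) = 1.
1 divides 11, so solutions exist.
By Bézout, 23821·(1678) + 10611·(-3767) = 1.
Scale by 11/1 = 11: (x₀, y₀) = (18458, -41437).
General solution: x = 18458 + 10611t, y = -41437 - 23821t for integer t.
x ≥ 0: smallest is 18458 mod 10611 = 7847 (at t = -1), with y = -17616.

7847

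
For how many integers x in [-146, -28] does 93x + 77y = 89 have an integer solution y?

gcd(93, 77):
  93 = 1×77 + 16
  77 = 4×16 + 13
  16 = 1×13 + 3
  13 = 4×3 + 1
  3 = 3×1
so gcd(93, 77) = 1.
Back-substitute for Bézout coefficients:
  1 = 13 - 4×3
  ... = 93×(-24) + 77×(29)
Scale by 89: particular solution (-2136, 2581); reduce x mod 77: (20, -23).
General solution: x = 20 + 77t, y = -23 - 93t for integer t.
-146 ≤ 20 + 77t ≤ -28 gives t ∈ [-2, -1], which is 2 values.

2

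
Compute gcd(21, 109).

1

gcd(109, 21):
  109 = 5*21 + 4
  21 = 5*4 + 1
  4 = 4*1
so gcd(109, 21) = 1.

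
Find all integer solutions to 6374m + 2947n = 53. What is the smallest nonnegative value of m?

743

gcd(6374, 2947):
  6374 = 2·2947 + 480
  2947 = 6·480 + 67
  480 = 7·67 + 11
  67 = 6·11 + 1
  11 = 11·1
so gcd(6374, 2947) = 1.
1 divides 53, so solutions exist.
Back-substitute for Bézout coefficients:
  1 = 67 - 6·11
  ... = 6374·(-264) + 2947·(571)
Scale by 53/1 = 53: (m₀, n₀) = (-13992, 30263).
General solution: m = -13992 + 2947t, n = 30263 - 6374t for integer t.
m ≥ 0: smallest is -13992 mod 2947 = 743 (at t = 5), with n = -1607.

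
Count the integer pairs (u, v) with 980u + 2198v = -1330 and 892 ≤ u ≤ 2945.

gcd(2198, 980) = 14  (2198 = 2·980 + 238, 980 = 4·238 + 28, 238 = 8·28 + 14, 28 = 2·14).
Back-substituting, 980·(-74) + 2198·(33) = 14.
Scale by -95: particular solution (7030, -3135); reduce u mod 157: (122, -55).
General solution: u = 122 + 157t, v = -55 - 70t for integer t.
892 ≤ 122 + 157t ≤ 2945 gives t ∈ [5, 17], which is 13 values.

13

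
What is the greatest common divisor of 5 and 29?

gcd(29, 5) = 1  (29 = 5*5 + 4, 5 = 1*4 + 1, 4 = 4*1).

1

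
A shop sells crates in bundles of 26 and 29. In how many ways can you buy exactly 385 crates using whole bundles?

1

Need nonnegative integers with 26j + 29k = 385.
gcd(26, 29) = 1, and 26·(-10) + 29·(9) = 1.
So (j₀, k₀) = (-3850, 3465); general j = -3850 + 29t, k = 3465 - 26t.
j ≥ 0 ⇒ t ≥ 133; k ≥ 0 ⇒ t ≤ 133. That's 1 value of t.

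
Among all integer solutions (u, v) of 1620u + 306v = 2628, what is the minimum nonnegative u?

gcd(1620, 306) = 18  (1620 = 5×306 + 90, 306 = 3×90 + 36, 90 = 2×36 + 18, 36 = 2×18).
18 divides 2628, so solutions exist.
Back-substituting, 1620×(7) + 306×(-37) = 18.
Scale by 2628/18 = 146: (u₀, v₀) = (1022, -5402).
General solution: u = 1022 + 17t, v = -5402 - 90t for integer t.
u ≥ 0: smallest is 1022 mod 17 = 2 (at t = -60), with v = -2.

2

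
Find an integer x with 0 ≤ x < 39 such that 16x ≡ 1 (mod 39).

22

gcd(39, 16):
  39 = 2*16 + 7
  16 = 2*7 + 2
  7 = 3*2 + 1
  2 = 2*1
so gcd(39, 16) = 1.
Back-substitute for Bézout coefficients:
  1 = 7 - 3*2
  ... = 16*(-17) + 39*(7)
So 16*-17 ≡ 1 (mod 39), and -17 mod 39 = 22.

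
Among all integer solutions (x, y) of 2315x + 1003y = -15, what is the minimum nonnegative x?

964

gcd(2315, 1003) = 1  (2315 = 2×1003 + 309, 1003 = 3×309 + 76, 309 = 4×76 + 5, 76 = 15×5 + 1, 5 = 5×1).
1 divides -15, so solutions exist.
Back-substituting, 2315×(-198) + 1003×(457) = 1.
Scale by -15/1 = -15: (x₀, y₀) = (2970, -6855).
General solution: x = 2970 + 1003t, y = -6855 - 2315t for integer t.
x ≥ 0: smallest is 2970 mod 1003 = 964 (at t = -2), with y = -2225.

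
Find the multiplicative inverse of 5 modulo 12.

gcd(12, 5) = 1.
By Bézout, 5×(5) + 12×(-2) = 1.
So 5×5 ≡ 1 (mod 12), and 5 mod 12 = 5.

5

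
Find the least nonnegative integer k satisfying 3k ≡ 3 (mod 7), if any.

1

gcd(7, 3) = 1.
1 divides 3, so solutions exist.
By Bézout, 3*(-2) + 7*(1) = 1.
So 3*(-2) ≡ 1 (mod 7); multiply by 3: k ≡ -6 (mod 7).
Smallest nonnegative: k = -6 mod 7 = 1.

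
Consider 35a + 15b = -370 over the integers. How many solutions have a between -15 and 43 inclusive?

20

gcd(35, 15) = 5  (35 = 2*15 + 5, 15 = 3*5).
Back-substituting, 35*(1) + 15*(-2) = 5.
Scale by -74: particular solution (-74, 148); reduce a mod 3: (1, -27).
General solution: a = 1 + 3t, b = -27 - 7t for integer t.
-15 ≤ 1 + 3t ≤ 43 gives t ∈ [-5, 14], which is 20 values.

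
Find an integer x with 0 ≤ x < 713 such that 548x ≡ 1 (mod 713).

gcd(713, 548):
  713 = 1*548 + 165
  548 = 3*165 + 53
  165 = 3*53 + 6
  53 = 8*6 + 5
  6 = 1*5 + 1
  5 = 5*1
so gcd(713, 548) = 1.
Back-substitute for Bézout coefficients:
  1 = 6 - 1*5
  ... = 548*(-121) + 713*(93)
So 548*-121 ≡ 1 (mod 713), and -121 mod 713 = 592.

592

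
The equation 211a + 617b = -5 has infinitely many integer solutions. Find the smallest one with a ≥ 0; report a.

269

gcd(617, 211):
  617 = 2*211 + 195
  211 = 1*195 + 16
  195 = 12*16 + 3
  16 = 5*3 + 1
  3 = 3*1
so gcd(617, 211) = 1.
1 divides -5, so solutions exist.
Back-substitute for Bézout coefficients:
  1 = 16 - 5*3
  ... = 211*(193) + 617*(-66)
Scale by -5/1 = -5: (a₀, b₀) = (-965, 330).
General solution: a = -965 + 617t, b = 330 - 211t for integer t.
a ≥ 0: smallest is -965 mod 617 = 269 (at t = 2), with b = -92.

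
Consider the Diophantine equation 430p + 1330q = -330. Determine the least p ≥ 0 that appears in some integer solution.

gcd(1330, 430):
  1330 = 3*430 + 40
  430 = 10*40 + 30
  40 = 1*30 + 10
  30 = 3*10
so gcd(1330, 430) = 10.
10 divides -330, so solutions exist.
Back-substitute for Bézout coefficients:
  10 = 40 - 1*30
  ... = 430*(-34) + 1330*(11)
Scale by -330/10 = -33: (p₀, q₀) = (1122, -363).
General solution: p = 1122 + 133t, q = -363 - 43t for integer t.
p ≥ 0: smallest is 1122 mod 133 = 58 (at t = -8), with q = -19.

58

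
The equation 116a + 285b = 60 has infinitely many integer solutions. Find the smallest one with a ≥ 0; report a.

30

gcd(285, 116) = 1.
1 divides 60, so solutions exist.
By Bézout, 116*(86) + 285*(-35) = 1.
Scale by 60/1 = 60: (a₀, b₀) = (5160, -2100).
General solution: a = 5160 + 285t, b = -2100 - 116t for integer t.
a ≥ 0: smallest is 5160 mod 285 = 30 (at t = -18), with b = -12.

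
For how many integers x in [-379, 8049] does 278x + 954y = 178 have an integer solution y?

17

gcd(954, 278):
  954 = 3×278 + 120
  278 = 2×120 + 38
  120 = 3×38 + 6
  38 = 6×6 + 2
  6 = 3×2
so gcd(954, 278) = 2.
Back-substitute for Bézout coefficients:
  2 = 38 - 6×6
  ... = 278×(151) + 954×(-44)
Scale by 89: particular solution (13439, -3916); reduce x mod 477: (83, -24).
General solution: x = 83 + 477t, y = -24 - 139t for integer t.
-379 ≤ 83 + 477t ≤ 8049 gives t ∈ [0, 16], which is 17 values.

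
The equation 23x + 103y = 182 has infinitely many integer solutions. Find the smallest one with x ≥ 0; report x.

93

gcd(103, 23) = 1  (103 = 4·23 + 11, 23 = 2·11 + 1, 11 = 11·1).
1 divides 182, so solutions exist.
Back-substituting, 23·(9) + 103·(-2) = 1.
Scale by 182/1 = 182: (x₀, y₀) = (1638, -364).
General solution: x = 1638 + 103t, y = -364 - 23t for integer t.
x ≥ 0: smallest is 1638 mod 103 = 93 (at t = -15), with y = -19.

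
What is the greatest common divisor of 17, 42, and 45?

gcd(42, 17) = 1.
gcd(1, 45) = 1.

1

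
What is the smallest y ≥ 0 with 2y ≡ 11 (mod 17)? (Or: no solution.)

14

gcd(17, 2) = 1  (17 = 8*2 + 1, 2 = 2*1).
1 divides 11, so solutions exist.
Back-substituting, 2*(-8) + 17*(1) = 1.
So 2*(-8) ≡ 1 (mod 17); multiply by 11: y ≡ -88 (mod 17).
Smallest nonnegative: y = -88 mod 17 = 14.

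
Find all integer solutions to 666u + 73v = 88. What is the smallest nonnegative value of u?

gcd(666, 73) = 1.
1 divides 88, so solutions exist.
By Bézout, 666×(-8) + 73×(73) = 1.
Scale by 88/1 = 88: (u₀, v₀) = (-704, 6424).
General solution: u = -704 + 73t, v = 6424 - 666t for integer t.
u ≥ 0: smallest is -704 mod 73 = 26 (at t = 10), with v = -236.

26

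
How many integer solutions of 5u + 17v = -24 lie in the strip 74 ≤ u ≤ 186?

6

gcd(17, 5) = 1  (17 = 3×5 + 2, 5 = 2×2 + 1, 2 = 2×1).
Back-substituting, 5×(7) + 17×(-2) = 1.
Scale by -24: particular solution (-168, 48); reduce u mod 17: (2, -2).
General solution: u = 2 + 17t, v = -2 - 5t for integer t.
74 ≤ 2 + 17t ≤ 186 gives t ∈ [5, 10], which is 6 values.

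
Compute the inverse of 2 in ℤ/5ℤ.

3

gcd(5, 2):
  5 = 2×2 + 1
  2 = 2×1
so gcd(5, 2) = 1.
Back-substitute for Bézout coefficients:
  1 = 5 - 2×2
  ... = 2×(-2) + 5×(1)
So 2×-2 ≡ 1 (mod 5), and -2 mod 5 = 3.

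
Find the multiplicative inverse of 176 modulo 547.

gcd(547, 176):
  547 = 3×176 + 19
  176 = 9×19 + 5
  19 = 3×5 + 4
  5 = 1×4 + 1
  4 = 4×1
so gcd(547, 176) = 1.
Back-substitute for Bézout coefficients:
  1 = 5 - 1×4
  ... = 176×(115) + 547×(-37)
So 176×115 ≡ 1 (mod 547), and 115 mod 547 = 115.

115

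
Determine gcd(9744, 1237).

gcd(9744, 1237):
  9744 = 7·1237 + 1085
  1237 = 1·1085 + 152
  1085 = 7·152 + 21
  152 = 7·21 + 5
  21 = 4·5 + 1
  5 = 5·1
so gcd(9744, 1237) = 1.

1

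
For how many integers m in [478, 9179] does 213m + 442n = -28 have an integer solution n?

gcd(442, 213) = 1.
By Bézout, 213·(-83) + 442·(40) = 1.
Particular solution: (114, -55).
General solution: m = 114 + 442t, n = -55 - 213t for integer t.
478 ≤ 114 + 442t ≤ 9179 gives t ∈ [1, 20], which is 20 values.

20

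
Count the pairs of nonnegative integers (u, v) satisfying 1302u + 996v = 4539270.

21

gcd(1302, 996):
  1302 = 1*996 + 306
  996 = 3*306 + 78
  306 = 3*78 + 72
  78 = 1*72 + 6
  72 = 12*6
so gcd(1302, 996) = 6.
Back-substitute for Bézout coefficients:
  6 = 78 - 1*72
  ... = 1302*(-13) + 996*(17)
Scale by 756545: one solution is (-9835085, 12861265). Reduce u mod 166: (83, 4449).
General: u = 83 + 166t, v = 4449 - 217t.
u ≥ 0 ⇒ t ≥ 0; v ≥ 0 ⇒ t ≤ 20. So t ∈ [0, 20]: 21 solutions.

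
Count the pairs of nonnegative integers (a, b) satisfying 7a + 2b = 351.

gcd(7, 2) = 1  (7 = 3*2 + 1, 2 = 2*1).
Back-substituting, 7*(1) + 2*(-3) = 1.
Scale by 351: one solution is (351, -1053). Reduce a mod 2: (1, 172).
General: a = 1 + 2t, b = 172 - 7t.
a ≥ 0 ⇒ t ≥ 0; b ≥ 0 ⇒ t ≤ 24. So t ∈ [0, 24]: 25 solutions.

25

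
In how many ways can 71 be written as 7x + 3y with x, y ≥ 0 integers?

3

gcd(7, 3) = 1.
By Bézout, 7·(1) + 3·(-2) = 1.
One solution: (2, 19).
General: x = 2 + 3t, y = 19 - 7t.
x ≥ 0 ⇒ t ≥ 0; y ≥ 0 ⇒ t ≤ 2. So t ∈ [0, 2]: 3 solutions.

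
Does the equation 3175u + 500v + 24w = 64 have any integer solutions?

yes

gcd(3175, 500) = 25  (3175 = 6×500 + 175, 500 = 2×175 + 150, 175 = 1×150 + 25, 150 = 6×25).
gcd(25, 24) = 1.
1 divides 64, so integer solutions exist.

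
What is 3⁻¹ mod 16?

11

gcd(16, 3) = 1  (16 = 5×3 + 1, 3 = 3×1).
Back-substituting, 3×(-5) + 16×(1) = 1.
So 3×-5 ≡ 1 (mod 16), and -5 mod 16 = 11.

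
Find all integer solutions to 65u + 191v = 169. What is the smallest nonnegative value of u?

gcd(191, 65):
  191 = 2·65 + 61
  65 = 1·61 + 4
  61 = 15·4 + 1
  4 = 4·1
so gcd(191, 65) = 1.
1 divides 169, so solutions exist.
Back-substitute for Bézout coefficients:
  1 = 61 - 15·4
  ... = 65·(-47) + 191·(16)
Scale by 169/1 = 169: (u₀, v₀) = (-7943, 2704).
General solution: u = -7943 + 191t, v = 2704 - 65t for integer t.
u ≥ 0: smallest is -7943 mod 191 = 79 (at t = 42), with v = -26.

79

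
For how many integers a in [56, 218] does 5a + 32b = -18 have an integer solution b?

gcd(32, 5):
  32 = 6×5 + 2
  5 = 2×2 + 1
  2 = 2×1
so gcd(32, 5) = 1.
Back-substitute for Bézout coefficients:
  1 = 5 - 2×2
  ... = 5×(13) + 32×(-2)
Scale by -18: particular solution (-234, 36); reduce a mod 32: (22, -4).
General solution: a = 22 + 32t, b = -4 - 5t for integer t.
56 ≤ 22 + 32t ≤ 218 gives t ∈ [2, 6], which is 5 values.

5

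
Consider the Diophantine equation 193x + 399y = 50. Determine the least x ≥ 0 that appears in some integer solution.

23

gcd(399, 193) = 1  (399 = 2·193 + 13, 193 = 14·13 + 11, 13 = 1·11 + 2, 11 = 5·2 + 1, 2 = 2·1).
1 divides 50, so solutions exist.
Back-substituting, 193·(184) + 399·(-89) = 1.
Scale by 50/1 = 50: (x₀, y₀) = (9200, -4450).
General solution: x = 9200 + 399t, y = -4450 - 193t for integer t.
x ≥ 0: smallest is 9200 mod 399 = 23 (at t = -23), with y = -11.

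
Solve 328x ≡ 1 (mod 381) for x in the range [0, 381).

gcd(381, 328) = 1.
By Bézout, 328*(115) + 381*(-99) = 1.
So 328*115 ≡ 1 (mod 381), and 115 mod 381 = 115.

115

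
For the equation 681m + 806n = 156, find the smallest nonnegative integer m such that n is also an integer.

gcd(806, 681) = 1  (806 = 1×681 + 125, 681 = 5×125 + 56, 125 = 2×56 + 13, 56 = 4×13 + 4, 13 = 3×4 + 1, 4 = 4×1).
1 divides 156, so solutions exist.
Back-substituting, 681×(-187) + 806×(158) = 1.
Scale by 156/1 = 156: (m₀, n₀) = (-29172, 24648).
General solution: m = -29172 + 806t, n = 24648 - 681t for integer t.
m ≥ 0: smallest is -29172 mod 806 = 650 (at t = 37), with n = -549.

650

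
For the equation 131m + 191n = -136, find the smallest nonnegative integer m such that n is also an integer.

15

gcd(191, 131):
  191 = 1*131 + 60
  131 = 2*60 + 11
  60 = 5*11 + 5
  11 = 2*5 + 1
  5 = 5*1
so gcd(191, 131) = 1.
1 divides -136, so solutions exist.
Back-substitute for Bézout coefficients:
  1 = 11 - 2*5
  ... = 131*(35) + 191*(-24)
Scale by -136/1 = -136: (m₀, n₀) = (-4760, 3264).
General solution: m = -4760 + 191t, n = 3264 - 131t for integer t.
m ≥ 0: smallest is -4760 mod 191 = 15 (at t = 25), with n = -11.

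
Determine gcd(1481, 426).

1

gcd(1481, 426):
  1481 = 3×426 + 203
  426 = 2×203 + 20
  203 = 10×20 + 3
  20 = 6×3 + 2
  3 = 1×2 + 1
  2 = 2×1
so gcd(1481, 426) = 1.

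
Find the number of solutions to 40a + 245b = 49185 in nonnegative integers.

gcd(245, 40):
  245 = 6*40 + 5
  40 = 8*5
so gcd(245, 40) = 5.
Back-substitute for Bézout coefficients:
  5 = 245 - 6*40
  ... = 40*(-6) + 245*(1)
Scale by 9837: one solution is (-59022, 9837). Reduce a mod 49: (23, 197).
General: a = 23 + 49t, b = 197 - 8t.
a ≥ 0 ⇒ t ≥ 0; b ≥ 0 ⇒ t ≤ 24. So t ∈ [0, 24]: 25 solutions.

25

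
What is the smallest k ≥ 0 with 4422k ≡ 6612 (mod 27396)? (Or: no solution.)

gcd(27396, 4422):
  27396 = 6*4422 + 864
  4422 = 5*864 + 102
  864 = 8*102 + 48
  102 = 2*48 + 6
  48 = 8*6
so gcd(27396, 4422) = 6.
6 divides 6612, so solutions exist.
Back-substitute for Bézout coefficients:
  6 = 102 - 2*48
  ... = 4422*(539) + 27396*(-87)
So 4422*(539) ≡ 6 (mod 27396); multiply by 1102: k ≡ 593978 (mod 4566).
Smallest nonnegative: k = 593978 mod 4566 = 398.

398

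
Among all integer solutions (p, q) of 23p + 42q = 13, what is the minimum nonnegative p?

17

gcd(42, 23):
  42 = 1·23 + 19
  23 = 1·19 + 4
  19 = 4·4 + 3
  4 = 1·3 + 1
  3 = 3·1
so gcd(42, 23) = 1.
1 divides 13, so solutions exist.
Back-substitute for Bézout coefficients:
  1 = 4 - 1·3
  ... = 23·(11) + 42·(-6)
Scale by 13/1 = 13: (p₀, q₀) = (143, -78).
General solution: p = 143 + 42t, q = -78 - 23t for integer t.
p ≥ 0: smallest is 143 mod 42 = 17 (at t = -3), with q = -9.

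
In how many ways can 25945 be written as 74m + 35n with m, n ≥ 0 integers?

gcd(74, 35):
  74 = 2*35 + 4
  35 = 8*4 + 3
  4 = 1*3 + 1
  3 = 3*1
so gcd(74, 35) = 1.
Back-substitute for Bézout coefficients:
  1 = 4 - 1*3
  ... = 74*(9) + 35*(-19)
Scale by 25945: one solution is (233505, -492955). Reduce m mod 35: (20, 699).
General: m = 20 + 35t, n = 699 - 74t.
m ≥ 0 ⇒ t ≥ 0; n ≥ 0 ⇒ t ≤ 9. So t ∈ [0, 9]: 10 solutions.

10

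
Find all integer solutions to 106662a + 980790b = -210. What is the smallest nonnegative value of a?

gcd(980790, 106662) = 6  (980790 = 9*106662 + 20832, 106662 = 5*20832 + 2502, 20832 = 8*2502 + 816, 2502 = 3*816 + 54, 816 = 15*54 + 6, 54 = 9*6).
6 divides -210, so solutions exist.
Back-substituting, 106662*(-18032) + 980790*(1961) = 6.
Scale by -210/6 = -35: (a₀, b₀) = (631120, -68635).
General solution: a = 631120 + 163465t, b = -68635 - 17777t for integer t.
a ≥ 0: smallest is 631120 mod 163465 = 140725 (at t = -3), with b = -15304.

140725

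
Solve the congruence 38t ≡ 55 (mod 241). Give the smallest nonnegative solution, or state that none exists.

160

gcd(241, 38) = 1.
1 divides 55, so solutions exist.
By Bézout, 38×(-19) + 241×(3) = 1.
So 38×(-19) ≡ 1 (mod 241); multiply by 55: t ≡ -1045 (mod 241).
Smallest nonnegative: t = -1045 mod 241 = 160.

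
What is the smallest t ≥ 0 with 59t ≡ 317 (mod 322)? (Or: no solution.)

311

gcd(322, 59) = 1.
1 divides 317, so solutions exist.
By Bézout, 59*(131) + 322*(-24) = 1.
So 59*(131) ≡ 1 (mod 322); multiply by 317: t ≡ 41527 (mod 322).
Smallest nonnegative: t = 41527 mod 322 = 311.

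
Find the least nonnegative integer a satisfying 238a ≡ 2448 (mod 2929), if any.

1684

gcd(2929, 238):
  2929 = 12·238 + 73
  238 = 3·73 + 19
  73 = 3·19 + 16
  19 = 1·16 + 3
  16 = 5·3 + 1
  3 = 3·1
so gcd(2929, 238) = 1.
1 divides 2448, so solutions exist.
Back-substitute for Bézout coefficients:
  1 = 16 - 5·3
  ... = 238·(-923) + 2929·(75)
So 238·(-923) ≡ 1 (mod 2929); multiply by 2448: a ≡ -2259504 (mod 2929).
Smallest nonnegative: a = -2259504 mod 2929 = 1684.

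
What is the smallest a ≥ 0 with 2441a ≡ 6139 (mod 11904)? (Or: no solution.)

1763

gcd(11904, 2441) = 1  (11904 = 4·2441 + 2140, 2441 = 1·2140 + 301, 2140 = 7·301 + 33, 301 = 9·33 + 4, 33 = 8·4 + 1, 4 = 4·1).
1 divides 6139, so solutions exist.
Back-substituting, 2441·(-2887) + 11904·(592) = 1.
So 2441·(-2887) ≡ 1 (mod 11904); multiply by 6139: a ≡ -17723293 (mod 11904).
Smallest nonnegative: a = -17723293 mod 11904 = 1763.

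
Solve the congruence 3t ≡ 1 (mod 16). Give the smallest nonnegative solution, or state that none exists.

11

gcd(16, 3):
  16 = 5·3 + 1
  3 = 3·1
so gcd(16, 3) = 1.
1 divides 1, so solutions exist.
Back-substitute for Bézout coefficients:
  1 = 16 - 5·3
  ... = 3·(-5) + 16·(1)
So 3·(-5) ≡ 1 (mod 16); multiply by 1: t ≡ -5 (mod 16).
Smallest nonnegative: t = -5 mod 16 = 11.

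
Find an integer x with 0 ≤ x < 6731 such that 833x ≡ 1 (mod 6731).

gcd(6731, 833) = 1  (6731 = 8·833 + 67, 833 = 12·67 + 29, 67 = 2·29 + 9, 29 = 3·9 + 2, 9 = 4·2 + 1, 2 = 2·1).
Back-substituting, 833·(-3014) + 6731·(373) = 1.
So 833·-3014 ≡ 1 (mod 6731), and -3014 mod 6731 = 3717.

3717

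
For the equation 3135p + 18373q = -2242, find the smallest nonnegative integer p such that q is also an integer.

726

gcd(18373, 3135) = 19  (18373 = 5·3135 + 2698, 3135 = 1·2698 + 437, 2698 = 6·437 + 76, 437 = 5·76 + 57, 76 = 1·57 + 19, 57 = 3·19).
19 divides -2242, so solutions exist.
Back-substituting, 3135·(-252) + 18373·(43) = 19.
Scale by -2242/19 = -118: (p₀, q₀) = (29736, -5074).
General solution: p = 29736 + 967t, q = -5074 - 165t for integer t.
p ≥ 0: smallest is 29736 mod 967 = 726 (at t = -30), with q = -124.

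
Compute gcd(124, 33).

gcd(124, 33):
  124 = 3×33 + 25
  33 = 1×25 + 8
  25 = 3×8 + 1
  8 = 8×1
so gcd(124, 33) = 1.

1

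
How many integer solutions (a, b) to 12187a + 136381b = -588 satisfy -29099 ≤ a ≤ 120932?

gcd(136381, 12187) = 7  (136381 = 11*12187 + 2324, 12187 = 5*2324 + 567, 2324 = 4*567 + 56, 567 = 10*56 + 7, 56 = 8*7).
Back-substituting, 12187*(2406) + 136381*(-215) = 7.
Scale by -84: particular solution (-202104, 18060); reduce a mod 19483: (12209, -1091).
General solution: a = 12209 + 19483t, b = -1091 - 1741t for integer t.
-29099 ≤ 12209 + 19483t ≤ 120932 gives t ∈ [-2, 5], which is 8 values.

8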